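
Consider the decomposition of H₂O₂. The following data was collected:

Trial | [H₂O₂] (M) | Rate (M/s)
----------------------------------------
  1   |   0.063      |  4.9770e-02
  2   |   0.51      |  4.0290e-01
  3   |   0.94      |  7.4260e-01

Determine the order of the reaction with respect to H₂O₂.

first order (1)

Step 1: Compare trials to find order n where rate₂/rate₁ = ([H₂O₂]₂/[H₂O₂]₁)^n
Step 2: rate₂/rate₁ = 4.0290e-01/4.9770e-02 = 8.095
Step 3: [H₂O₂]₂/[H₂O₂]₁ = 0.51/0.063 = 8.095
Step 4: n = ln(8.095)/ln(8.095) = 1.00 ≈ 1
Step 5: The reaction is first order in H₂O₂.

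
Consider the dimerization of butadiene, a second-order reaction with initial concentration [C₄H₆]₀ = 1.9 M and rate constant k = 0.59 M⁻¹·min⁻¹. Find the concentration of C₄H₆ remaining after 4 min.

0.3465 M

Step 1: For a second-order reaction: 1/[C₄H₆] = 1/[C₄H₆]₀ + kt
Step 2: 1/[C₄H₆] = 1/1.9 + 0.59 × 4
Step 3: 1/[C₄H₆] = 0.5263 + 2.36 = 2.886
Step 4: [C₄H₆] = 1/2.886 = 0.3465 M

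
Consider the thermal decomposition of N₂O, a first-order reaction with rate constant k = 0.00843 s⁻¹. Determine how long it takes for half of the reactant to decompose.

82.22 s

Step 1: For a first-order reaction, t₁/₂ = ln(2)/k
Step 2: t₁/₂ = ln(2)/0.00843
Step 3: t₁/₂ = 0.6931/0.00843 = 82.22 s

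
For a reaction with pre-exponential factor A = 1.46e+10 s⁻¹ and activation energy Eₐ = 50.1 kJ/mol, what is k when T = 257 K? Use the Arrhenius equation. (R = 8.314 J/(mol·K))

9.58e-01 s⁻¹

Step 1: Use the Arrhenius equation: k = A × exp(-Eₐ/RT)
Step 2: Convert Eₐ to J/mol: 50.1 kJ/mol = 50100 J/mol
Step 3: Calculate the exponent: -Eₐ/(RT) = -50100/(8.314 × 257) = -23.44739
Step 4: k = 1.46e+10 × exp(-23.44739)
Step 5: k = 1.46e+10 × 6.56036e-11 = 9.5781e-01 s⁻¹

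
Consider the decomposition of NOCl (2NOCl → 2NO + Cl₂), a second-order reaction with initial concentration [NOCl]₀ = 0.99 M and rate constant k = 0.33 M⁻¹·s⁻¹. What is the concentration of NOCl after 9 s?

0.2512 M

Step 1: For a second-order reaction: 1/[NOCl] = 1/[NOCl]₀ + kt
Step 2: 1/[NOCl] = 1/0.99 + 0.33 × 9
Step 3: 1/[NOCl] = 1.01 + 2.97 = 3.98
Step 4: [NOCl] = 1/3.98 = 0.2512 M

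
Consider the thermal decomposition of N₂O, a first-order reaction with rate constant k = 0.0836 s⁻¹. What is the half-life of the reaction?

8.291 s

Step 1: For a first-order reaction, t₁/₂ = ln(2)/k
Step 2: t₁/₂ = ln(2)/0.0836
Step 3: t₁/₂ = 0.6931/0.0836 = 8.291 s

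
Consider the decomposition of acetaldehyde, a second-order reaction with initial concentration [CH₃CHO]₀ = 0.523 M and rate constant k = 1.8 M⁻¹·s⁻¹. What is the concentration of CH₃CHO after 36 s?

0.01499 M

Step 1: For a second-order reaction: 1/[CH₃CHO] = 1/[CH₃CHO]₀ + kt
Step 2: 1/[CH₃CHO] = 1/0.523 + 1.8 × 36
Step 3: 1/[CH₃CHO] = 1.912 + 64.8 = 66.71
Step 4: [CH₃CHO] = 1/66.71 = 0.01499 M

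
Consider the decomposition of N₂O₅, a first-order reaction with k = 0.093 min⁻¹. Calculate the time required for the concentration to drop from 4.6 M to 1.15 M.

14.91 min

Step 1: For first-order: t = ln([N₂O₅]₀/[N₂O₅])/k
Step 2: t = ln(4.6/1.15)/0.093
Step 3: t = ln(4)/0.093
Step 4: t = 1.386/0.093 = 14.91 min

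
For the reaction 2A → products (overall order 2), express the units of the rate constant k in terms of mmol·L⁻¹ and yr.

(mmol·L⁻¹)⁻¹·yr⁻¹

Step 1: For overall order n, rate = k × (concentration)^n.
Step 2: Rate has units mmol·L⁻¹·yr⁻¹; concentration term has units (mmol·L⁻¹)^2.
Step 3: k = rate / (concentration)^n, so units of k = (mmol·L⁻¹)^(1-2)·yr⁻¹ = (mmol·L⁻¹)⁻¹·yr⁻¹.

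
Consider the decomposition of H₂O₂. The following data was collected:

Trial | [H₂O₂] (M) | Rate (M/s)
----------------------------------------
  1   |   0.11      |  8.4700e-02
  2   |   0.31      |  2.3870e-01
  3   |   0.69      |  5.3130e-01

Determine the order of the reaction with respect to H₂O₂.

first order (1)

Step 1: Compare trials to find order n where rate₂/rate₁ = ([H₂O₂]₂/[H₂O₂]₁)^n
Step 2: rate₂/rate₁ = 2.3870e-01/8.4700e-02 = 2.818
Step 3: [H₂O₂]₂/[H₂O₂]₁ = 0.31/0.11 = 2.818
Step 4: n = ln(2.818)/ln(2.818) = 1.00 ≈ 1
Step 5: The reaction is first order in H₂O₂.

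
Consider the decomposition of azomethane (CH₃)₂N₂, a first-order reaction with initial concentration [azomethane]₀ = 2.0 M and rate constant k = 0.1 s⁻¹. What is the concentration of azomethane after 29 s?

0.11 M

Step 1: For a first-order reaction: [azomethane] = [azomethane]₀ × e^(-kt)
Step 2: [azomethane] = 2.0 × e^(-0.1 × 29)
Step 3: [azomethane] = 2.0 × e^(-2.9)
Step 4: [azomethane] = 2.0 × 0.0550232 = 0.11 M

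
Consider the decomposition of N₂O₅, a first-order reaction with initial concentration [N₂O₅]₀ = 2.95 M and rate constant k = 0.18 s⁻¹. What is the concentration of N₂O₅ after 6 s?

1.002 M

Step 1: For a first-order reaction: [N₂O₅] = [N₂O₅]₀ × e^(-kt)
Step 2: [N₂O₅] = 2.95 × e^(-0.18 × 6)
Step 3: [N₂O₅] = 2.95 × e^(-1.08)
Step 4: [N₂O₅] = 2.95 × 0.339596 = 1.002 M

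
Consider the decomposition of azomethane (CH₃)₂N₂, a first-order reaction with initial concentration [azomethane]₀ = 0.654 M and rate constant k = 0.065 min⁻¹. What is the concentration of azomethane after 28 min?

0.106 M

Step 1: For a first-order reaction: [azomethane] = [azomethane]₀ × e^(-kt)
Step 2: [azomethane] = 0.654 × e^(-0.065 × 28)
Step 3: [azomethane] = 0.654 × e^(-1.82)
Step 4: [azomethane] = 0.654 × 0.162026 = 0.106 M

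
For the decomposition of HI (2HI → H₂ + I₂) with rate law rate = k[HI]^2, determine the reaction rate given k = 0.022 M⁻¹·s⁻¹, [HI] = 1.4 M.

0.04312 M/s

Step 1: Identify the rate law: rate = k[HI]^2
Step 2: Substitute values: rate = 0.022 × (1.4)^2
Step 3: Calculate: rate = 0.022 × 1.96 = 0.04312 M/s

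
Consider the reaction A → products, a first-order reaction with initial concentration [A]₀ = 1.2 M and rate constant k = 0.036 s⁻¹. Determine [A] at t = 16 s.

0.6746 M

Step 1: For a first-order reaction: [A] = [A]₀ × e^(-kt)
Step 2: [A] = 1.2 × e^(-0.036 × 16)
Step 3: [A] = 1.2 × e^(-0.576)
Step 4: [A] = 1.2 × 0.562142 = 0.6746 M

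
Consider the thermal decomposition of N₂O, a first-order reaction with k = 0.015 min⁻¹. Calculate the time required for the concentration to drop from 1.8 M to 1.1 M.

32.83 min

Step 1: For first-order: t = ln([N₂O]₀/[N₂O])/k
Step 2: t = ln(1.8/1.1)/0.015
Step 3: t = ln(1.636)/0.015
Step 4: t = 0.4925/0.015 = 32.83 min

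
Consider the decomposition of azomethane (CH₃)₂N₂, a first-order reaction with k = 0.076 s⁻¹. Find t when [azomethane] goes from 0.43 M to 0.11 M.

17.94 s

Step 1: For first-order: t = ln([azomethane]₀/[azomethane])/k
Step 2: t = ln(0.43/0.11)/0.076
Step 3: t = ln(3.909)/0.076
Step 4: t = 1.363/0.076 = 17.94 s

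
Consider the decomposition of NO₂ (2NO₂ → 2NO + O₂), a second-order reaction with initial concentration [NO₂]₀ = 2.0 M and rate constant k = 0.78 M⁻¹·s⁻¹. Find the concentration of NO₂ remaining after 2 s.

0.4854 M

Step 1: For a second-order reaction: 1/[NO₂] = 1/[NO₂]₀ + kt
Step 2: 1/[NO₂] = 1/2.0 + 0.78 × 2
Step 3: 1/[NO₂] = 0.5 + 1.56 = 2.06
Step 4: [NO₂] = 1/2.06 = 0.4854 M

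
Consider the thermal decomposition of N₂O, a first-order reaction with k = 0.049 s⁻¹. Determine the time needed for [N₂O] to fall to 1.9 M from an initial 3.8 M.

14.15 s

Step 1: For first-order: t = ln([N₂O]₀/[N₂O])/k
Step 2: t = ln(3.8/1.9)/0.049
Step 3: t = ln(2)/0.049
Step 4: t = 0.6931/0.049 = 14.15 s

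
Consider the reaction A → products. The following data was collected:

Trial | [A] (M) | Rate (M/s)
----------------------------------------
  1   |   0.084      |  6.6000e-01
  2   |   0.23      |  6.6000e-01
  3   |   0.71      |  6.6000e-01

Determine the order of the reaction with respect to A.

zeroth order (0)

Step 1: Compare trials - when concentration changes, rate stays constant.
Step 2: rate₂/rate₁ = 6.6000e-01/6.6000e-01 = 1
Step 3: [A]₂/[A]₁ = 0.23/0.084 = 2.738
Step 4: Since rate ratio ≈ (conc ratio)^0, the reaction is zeroth order.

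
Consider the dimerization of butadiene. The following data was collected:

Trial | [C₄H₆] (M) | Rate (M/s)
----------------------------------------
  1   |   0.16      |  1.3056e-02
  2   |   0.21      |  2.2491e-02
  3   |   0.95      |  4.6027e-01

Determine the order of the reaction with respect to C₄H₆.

second order (2)

Step 1: Compare trials to find order n where rate₂/rate₁ = ([C₄H₆]₂/[C₄H₆]₁)^n
Step 2: rate₂/rate₁ = 2.2491e-02/1.3056e-02 = 1.723
Step 3: [C₄H₆]₂/[C₄H₆]₁ = 0.21/0.16 = 1.312
Step 4: n = ln(1.723)/ln(1.312) = 2.00 ≈ 2
Step 5: The reaction is second order in C₄H₆.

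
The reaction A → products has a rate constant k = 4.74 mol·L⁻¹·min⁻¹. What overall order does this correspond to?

zeroth order (0)

Step 1: The units of k for an nth-order reaction are (concentration)^(1-n)·(time)⁻¹.
Step 2: Here k has units mol·L⁻¹·min⁻¹, so the concentration exponent is 1.
Step 3: 1 - n = 1 ⇒ n = 0. The reaction is zeroth order.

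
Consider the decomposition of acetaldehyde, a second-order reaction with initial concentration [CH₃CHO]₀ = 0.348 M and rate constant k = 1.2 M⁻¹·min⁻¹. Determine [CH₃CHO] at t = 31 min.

0.02495 M

Step 1: For a second-order reaction: 1/[CH₃CHO] = 1/[CH₃CHO]₀ + kt
Step 2: 1/[CH₃CHO] = 1/0.348 + 1.2 × 31
Step 3: 1/[CH₃CHO] = 2.874 + 37.2 = 40.07
Step 4: [CH₃CHO] = 1/40.07 = 0.02495 M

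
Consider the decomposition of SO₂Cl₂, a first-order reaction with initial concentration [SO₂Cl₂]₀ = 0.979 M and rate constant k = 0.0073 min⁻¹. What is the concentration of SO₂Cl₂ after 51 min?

0.6747 M

Step 1: For a first-order reaction: [SO₂Cl₂] = [SO₂Cl₂]₀ × e^(-kt)
Step 2: [SO₂Cl₂] = 0.979 × e^(-0.0073 × 51)
Step 3: [SO₂Cl₂] = 0.979 × e^(-0.3723)
Step 4: [SO₂Cl₂] = 0.979 × 0.689147 = 0.6747 M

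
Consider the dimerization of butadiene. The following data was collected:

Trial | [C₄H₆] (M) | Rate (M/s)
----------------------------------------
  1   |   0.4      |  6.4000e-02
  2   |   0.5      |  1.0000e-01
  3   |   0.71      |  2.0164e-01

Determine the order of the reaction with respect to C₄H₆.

second order (2)

Step 1: Compare trials to find order n where rate₂/rate₁ = ([C₄H₆]₂/[C₄H₆]₁)^n
Step 2: rate₂/rate₁ = 1.0000e-01/6.4000e-02 = 1.562
Step 3: [C₄H₆]₂/[C₄H₆]₁ = 0.5/0.4 = 1.25
Step 4: n = ln(1.562)/ln(1.25) = 2.00 ≈ 2
Step 5: The reaction is second order in C₄H₆.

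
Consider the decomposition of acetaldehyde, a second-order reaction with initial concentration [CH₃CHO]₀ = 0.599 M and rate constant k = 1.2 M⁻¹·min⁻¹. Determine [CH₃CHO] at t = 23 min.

0.03417 M

Step 1: For a second-order reaction: 1/[CH₃CHO] = 1/[CH₃CHO]₀ + kt
Step 2: 1/[CH₃CHO] = 1/0.599 + 1.2 × 23
Step 3: 1/[CH₃CHO] = 1.669 + 27.6 = 29.27
Step 4: [CH₃CHO] = 1/29.27 = 0.03417 M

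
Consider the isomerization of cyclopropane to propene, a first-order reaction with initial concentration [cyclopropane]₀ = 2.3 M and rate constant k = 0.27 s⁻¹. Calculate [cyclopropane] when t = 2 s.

1.34 M

Step 1: For a first-order reaction: [cyclopropane] = [cyclopropane]₀ × e^(-kt)
Step 2: [cyclopropane] = 2.3 × e^(-0.27 × 2)
Step 3: [cyclopropane] = 2.3 × e^(-0.54)
Step 4: [cyclopropane] = 2.3 × 0.582748 = 1.34 M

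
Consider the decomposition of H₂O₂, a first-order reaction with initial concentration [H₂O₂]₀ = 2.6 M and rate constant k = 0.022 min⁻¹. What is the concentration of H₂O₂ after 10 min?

2.087 M

Step 1: For a first-order reaction: [H₂O₂] = [H₂O₂]₀ × e^(-kt)
Step 2: [H₂O₂] = 2.6 × e^(-0.022 × 10)
Step 3: [H₂O₂] = 2.6 × e^(-0.22)
Step 4: [H₂O₂] = 2.6 × 0.802519 = 2.087 M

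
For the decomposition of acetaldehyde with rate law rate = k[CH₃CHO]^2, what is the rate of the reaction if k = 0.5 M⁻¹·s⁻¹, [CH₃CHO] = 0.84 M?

0.3528 M/s

Step 1: Identify the rate law: rate = k[CH₃CHO]^2
Step 2: Substitute values: rate = 0.5 × (0.84)^2
Step 3: Calculate: rate = 0.5 × 0.7056 = 0.3528 M/s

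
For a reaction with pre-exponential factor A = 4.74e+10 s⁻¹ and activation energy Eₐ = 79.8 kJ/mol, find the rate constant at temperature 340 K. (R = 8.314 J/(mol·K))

2.60e-02 s⁻¹

Step 1: Use the Arrhenius equation: k = A × exp(-Eₐ/RT)
Step 2: Convert Eₐ to J/mol: 79.8 kJ/mol = 79800 J/mol
Step 3: Calculate the exponent: -Eₐ/(RT) = -79800/(8.314 × 340) = -28.23020
Step 4: k = 4.74e+10 × exp(-28.23020)
Step 5: k = 4.74e+10 × 5.49262e-13 = 2.6035e-02 s⁻¹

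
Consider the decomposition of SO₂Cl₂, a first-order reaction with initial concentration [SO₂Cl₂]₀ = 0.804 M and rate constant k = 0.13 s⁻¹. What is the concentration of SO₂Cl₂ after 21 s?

0.05244 M

Step 1: For a first-order reaction: [SO₂Cl₂] = [SO₂Cl₂]₀ × e^(-kt)
Step 2: [SO₂Cl₂] = 0.804 × e^(-0.13 × 21)
Step 3: [SO₂Cl₂] = 0.804 × e^(-2.73)
Step 4: [SO₂Cl₂] = 0.804 × 0.0652193 = 0.05244 M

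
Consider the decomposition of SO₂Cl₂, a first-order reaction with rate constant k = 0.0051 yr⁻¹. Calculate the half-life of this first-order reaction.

135.9 yr

Step 1: For a first-order reaction, t₁/₂ = ln(2)/k
Step 2: t₁/₂ = ln(2)/0.0051
Step 3: t₁/₂ = 0.6931/0.0051 = 135.9 yr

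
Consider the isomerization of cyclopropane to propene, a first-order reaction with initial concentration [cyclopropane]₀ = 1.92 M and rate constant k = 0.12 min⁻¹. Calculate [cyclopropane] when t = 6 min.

0.9346 M

Step 1: For a first-order reaction: [cyclopropane] = [cyclopropane]₀ × e^(-kt)
Step 2: [cyclopropane] = 1.92 × e^(-0.12 × 6)
Step 3: [cyclopropane] = 1.92 × e^(-0.72)
Step 4: [cyclopropane] = 1.92 × 0.486752 = 0.9346 M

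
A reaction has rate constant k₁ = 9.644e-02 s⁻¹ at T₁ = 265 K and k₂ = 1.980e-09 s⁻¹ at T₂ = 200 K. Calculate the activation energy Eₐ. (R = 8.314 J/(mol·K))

120.0 kJ/mol

Step 1: Use the two-temperature Arrhenius form: ln(k₂/k₁) = -Eₐ/R × (1/T₂ - 1/T₁)
Step 2: ln(k₂/k₁) = ln(1.980e-09/9.644e-02) = ln(2.05309e-08) = -17.7013
Step 3: 1/T₂ - 1/T₁ = 1/200 - 1/265 = 1.226415e-03 K⁻¹
Step 4: Eₐ = -R × ln(k₂/k₁) / (1/T₂ - 1/T₁) = -8.314 × -17.7013 / 1.226415e-03
Step 5: Eₐ = 1.2000e+05 J/mol = 120.0 kJ/mol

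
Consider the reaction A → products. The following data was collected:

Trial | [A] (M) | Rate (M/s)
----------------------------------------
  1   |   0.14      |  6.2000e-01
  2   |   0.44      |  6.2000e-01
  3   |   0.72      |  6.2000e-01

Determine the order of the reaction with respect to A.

zeroth order (0)

Step 1: Compare trials - when concentration changes, rate stays constant.
Step 2: rate₂/rate₁ = 6.2000e-01/6.2000e-01 = 1
Step 3: [A]₂/[A]₁ = 0.44/0.14 = 3.143
Step 4: Since rate ratio ≈ (conc ratio)^0, the reaction is zeroth order.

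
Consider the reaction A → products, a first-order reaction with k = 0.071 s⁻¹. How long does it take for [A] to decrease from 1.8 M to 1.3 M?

4.583 s

Step 1: For first-order: t = ln([A]₀/[A])/k
Step 2: t = ln(1.8/1.3)/0.071
Step 3: t = ln(1.385)/0.071
Step 4: t = 0.3254/0.071 = 4.583 s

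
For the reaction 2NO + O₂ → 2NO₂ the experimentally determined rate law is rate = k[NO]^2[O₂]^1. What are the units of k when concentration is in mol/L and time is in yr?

(mol/L)⁻²·yr⁻¹

Step 1: Overall order = 2 + 1 = 3.
Step 2: rate has units mol/L·yr⁻¹; [NO]^2[O₂]^1 has units (mol/L)^3.
Step 3: k = rate/([NO]^2[O₂]^1), so units of k = (mol/L)^(1-3)·yr⁻¹ = (mol/L)⁻²·yr⁻¹.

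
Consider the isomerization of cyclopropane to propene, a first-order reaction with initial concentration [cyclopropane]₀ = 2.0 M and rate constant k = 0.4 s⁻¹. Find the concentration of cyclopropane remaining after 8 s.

0.08152 M

Step 1: For a first-order reaction: [cyclopropane] = [cyclopropane]₀ × e^(-kt)
Step 2: [cyclopropane] = 2.0 × e^(-0.4 × 8)
Step 3: [cyclopropane] = 2.0 × e^(-3.2)
Step 4: [cyclopropane] = 2.0 × 0.0407622 = 0.08152 M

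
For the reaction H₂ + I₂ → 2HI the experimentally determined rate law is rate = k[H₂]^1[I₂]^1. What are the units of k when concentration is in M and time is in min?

M⁻¹·min⁻¹

Step 1: Overall order = 1 + 1 = 2.
Step 2: rate has units M·min⁻¹; [H₂]^1[I₂]^1 has units M^2.
Step 3: k = rate/([H₂]^1[I₂]^1), so units of k = M^(1-2)·min⁻¹ = M⁻¹·min⁻¹.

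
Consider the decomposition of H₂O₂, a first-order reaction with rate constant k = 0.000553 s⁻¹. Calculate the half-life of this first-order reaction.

1253 s

Step 1: For a first-order reaction, t₁/₂ = ln(2)/k
Step 2: t₁/₂ = ln(2)/0.000553
Step 3: t₁/₂ = 0.6931/0.000553 = 1253 s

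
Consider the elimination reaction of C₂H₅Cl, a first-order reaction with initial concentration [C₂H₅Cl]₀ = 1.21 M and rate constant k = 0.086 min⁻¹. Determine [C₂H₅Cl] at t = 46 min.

0.02316 M

Step 1: For a first-order reaction: [C₂H₅Cl] = [C₂H₅Cl]₀ × e^(-kt)
Step 2: [C₂H₅Cl] = 1.21 × e^(-0.086 × 46)
Step 3: [C₂H₅Cl] = 1.21 × e^(-3.956)
Step 4: [C₂H₅Cl] = 1.21 × 0.0191395 = 0.02316 M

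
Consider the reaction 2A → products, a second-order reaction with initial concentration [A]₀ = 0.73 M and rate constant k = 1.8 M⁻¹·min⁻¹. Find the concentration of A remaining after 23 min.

0.02338 M

Step 1: For a second-order reaction: 1/[A] = 1/[A]₀ + kt
Step 2: 1/[A] = 1/0.73 + 1.8 × 23
Step 3: 1/[A] = 1.37 + 41.4 = 42.77
Step 4: [A] = 1/42.77 = 0.02338 M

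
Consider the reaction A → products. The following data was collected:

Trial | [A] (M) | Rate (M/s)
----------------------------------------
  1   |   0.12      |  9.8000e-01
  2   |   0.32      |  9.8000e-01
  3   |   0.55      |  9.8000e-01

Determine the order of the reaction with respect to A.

zeroth order (0)

Step 1: Compare trials - when concentration changes, rate stays constant.
Step 2: rate₂/rate₁ = 9.8000e-01/9.8000e-01 = 1
Step 3: [A]₂/[A]₁ = 0.32/0.12 = 2.667
Step 4: Since rate ratio ≈ (conc ratio)^0, the reaction is zeroth order.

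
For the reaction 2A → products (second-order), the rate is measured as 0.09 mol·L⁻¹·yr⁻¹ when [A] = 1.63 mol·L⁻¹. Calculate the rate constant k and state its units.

0.03387 (mol·L⁻¹)⁻¹·yr⁻¹

Step 1: rate = k[A]^2, so k = rate / [A]^2.
Step 2: k = 0.09 / (1.63)^2 = 0.09 / 2.657.
Step 3: k = 0.03387 (mol·L⁻¹)⁻¹·yr⁻¹.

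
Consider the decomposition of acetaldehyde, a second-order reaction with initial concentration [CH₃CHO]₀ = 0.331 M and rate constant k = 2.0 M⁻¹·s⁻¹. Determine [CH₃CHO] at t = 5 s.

0.0768 M

Step 1: For a second-order reaction: 1/[CH₃CHO] = 1/[CH₃CHO]₀ + kt
Step 2: 1/[CH₃CHO] = 1/0.331 + 2.0 × 5
Step 3: 1/[CH₃CHO] = 3.021 + 10 = 13.02
Step 4: [CH₃CHO] = 1/13.02 = 0.0768 M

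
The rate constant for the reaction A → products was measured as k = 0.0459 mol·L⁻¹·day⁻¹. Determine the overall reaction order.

zeroth order (0)

Step 1: The units of k for an nth-order reaction are (concentration)^(1-n)·(time)⁻¹.
Step 2: Here k has units mol·L⁻¹·day⁻¹, so the concentration exponent is 1.
Step 3: 1 - n = 1 ⇒ n = 0. The reaction is zeroth order.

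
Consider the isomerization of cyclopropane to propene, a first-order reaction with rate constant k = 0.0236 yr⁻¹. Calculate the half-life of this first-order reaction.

29.37 yr

Step 1: For a first-order reaction, t₁/₂ = ln(2)/k
Step 2: t₁/₂ = ln(2)/0.0236
Step 3: t₁/₂ = 0.6931/0.0236 = 29.37 yr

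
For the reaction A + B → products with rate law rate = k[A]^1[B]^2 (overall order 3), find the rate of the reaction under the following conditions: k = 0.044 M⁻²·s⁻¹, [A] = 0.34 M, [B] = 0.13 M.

0.0002528 M/s

Step 1: The rate law is rate = k[A]^1[B]^2, overall order = 1+2 = 3
Step 2: Substitute values: rate = 0.044 × (0.34)^1 × (0.13)^2
Step 3: rate = 0.044 × 0.34 × 0.0169 = 0.000252824 M/s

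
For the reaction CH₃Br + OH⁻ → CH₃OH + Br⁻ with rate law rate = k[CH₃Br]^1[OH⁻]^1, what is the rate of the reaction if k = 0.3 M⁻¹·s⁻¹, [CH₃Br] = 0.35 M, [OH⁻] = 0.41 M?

0.04305 M/s

Step 1: The rate law is rate = k[CH₃Br]^1[OH⁻]^1
Step 2: Substitute: rate = 0.3 × (0.35)^1 × (0.41)^1
Step 3: rate = 0.3 × 0.35 × 0.41 = 0.04305 M/s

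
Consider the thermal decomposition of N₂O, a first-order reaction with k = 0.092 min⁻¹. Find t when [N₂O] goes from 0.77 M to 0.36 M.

8.264 min

Step 1: For first-order: t = ln([N₂O]₀/[N₂O])/k
Step 2: t = ln(0.77/0.36)/0.092
Step 3: t = ln(2.139)/0.092
Step 4: t = 0.7603/0.092 = 8.264 min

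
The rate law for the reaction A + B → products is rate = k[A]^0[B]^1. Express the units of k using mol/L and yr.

yr⁻¹

Step 1: Overall order = 0 + 1 = 1.
Step 2: rate has units mol/L·yr⁻¹; [A]^0[B]^1 has units (mol/L)^1.
Step 3: k = rate/([A]^0[B]^1), so units of k = (mol/L)^(1-1)·yr⁻¹ = yr⁻¹.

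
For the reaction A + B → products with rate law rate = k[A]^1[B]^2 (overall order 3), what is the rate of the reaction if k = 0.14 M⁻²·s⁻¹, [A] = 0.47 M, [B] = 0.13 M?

0.001112 M/s

Step 1: The rate law is rate = k[A]^1[B]^2, overall order = 1+2 = 3
Step 2: Substitute values: rate = 0.14 × (0.47)^1 × (0.13)^2
Step 3: rate = 0.14 × 0.47 × 0.0169 = 0.00111202 M/s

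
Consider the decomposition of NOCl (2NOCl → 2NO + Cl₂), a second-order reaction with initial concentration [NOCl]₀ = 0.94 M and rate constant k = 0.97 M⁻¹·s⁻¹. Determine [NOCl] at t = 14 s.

0.06829 M

Step 1: For a second-order reaction: 1/[NOCl] = 1/[NOCl]₀ + kt
Step 2: 1/[NOCl] = 1/0.94 + 0.97 × 14
Step 3: 1/[NOCl] = 1.064 + 13.58 = 14.64
Step 4: [NOCl] = 1/14.64 = 0.06829 M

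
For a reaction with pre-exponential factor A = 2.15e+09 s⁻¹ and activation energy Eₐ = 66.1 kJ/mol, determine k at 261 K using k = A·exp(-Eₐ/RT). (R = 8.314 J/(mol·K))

1.27e-04 s⁻¹

Step 1: Use the Arrhenius equation: k = A × exp(-Eₐ/RT)
Step 2: Convert Eₐ to J/mol: 66.1 kJ/mol = 66100 J/mol
Step 3: Calculate the exponent: -Eₐ/(RT) = -66100/(8.314 × 261) = -30.46148
Step 4: k = 2.15e+09 × exp(-30.46148)
Step 5: k = 2.15e+09 × 5.89858e-14 = 1.2682e-04 s⁻¹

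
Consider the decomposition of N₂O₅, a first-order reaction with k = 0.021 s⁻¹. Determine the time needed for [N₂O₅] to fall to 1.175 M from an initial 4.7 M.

66.01 s

Step 1: For first-order: t = ln([N₂O₅]₀/[N₂O₅])/k
Step 2: t = ln(4.7/1.175)/0.021
Step 3: t = ln(4)/0.021
Step 4: t = 1.386/0.021 = 66.01 s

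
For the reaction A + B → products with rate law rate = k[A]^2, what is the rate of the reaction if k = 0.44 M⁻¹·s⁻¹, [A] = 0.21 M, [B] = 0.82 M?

0.0194 M/s

Step 1: The rate law is rate = k[A]^2
Step 2: Note that the rate does not depend on [B] (zero order in B).
Step 3: rate = 0.44 × (0.21)^2 = 0.019404 M/s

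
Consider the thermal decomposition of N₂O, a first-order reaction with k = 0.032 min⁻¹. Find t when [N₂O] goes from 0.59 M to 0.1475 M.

43.32 min

Step 1: For first-order: t = ln([N₂O]₀/[N₂O])/k
Step 2: t = ln(0.59/0.1475)/0.032
Step 3: t = ln(4)/0.032
Step 4: t = 1.386/0.032 = 43.32 min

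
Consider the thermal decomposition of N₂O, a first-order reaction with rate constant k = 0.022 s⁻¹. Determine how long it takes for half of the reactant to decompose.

31.51 s

Step 1: For a first-order reaction, t₁/₂ = ln(2)/k
Step 2: t₁/₂ = ln(2)/0.022
Step 3: t₁/₂ = 0.6931/0.022 = 31.51 s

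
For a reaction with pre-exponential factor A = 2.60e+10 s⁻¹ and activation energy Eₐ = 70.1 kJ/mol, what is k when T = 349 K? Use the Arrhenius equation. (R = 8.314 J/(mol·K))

8.37e-01 s⁻¹

Step 1: Use the Arrhenius equation: k = A × exp(-Eₐ/RT)
Step 2: Convert Eₐ to J/mol: 70.1 kJ/mol = 70100 J/mol
Step 3: Calculate the exponent: -Eₐ/(RT) = -70100/(8.314 × 349) = -24.15920
Step 4: k = 2.60e+10 × exp(-24.15920)
Step 5: k = 2.60e+10 × 3.21953e-11 = 8.3708e-01 s⁻¹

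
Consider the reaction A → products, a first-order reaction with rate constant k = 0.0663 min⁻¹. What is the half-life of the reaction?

10.45 min

Step 1: For a first-order reaction, t₁/₂ = ln(2)/k
Step 2: t₁/₂ = ln(2)/0.0663
Step 3: t₁/₂ = 0.6931/0.0663 = 10.45 min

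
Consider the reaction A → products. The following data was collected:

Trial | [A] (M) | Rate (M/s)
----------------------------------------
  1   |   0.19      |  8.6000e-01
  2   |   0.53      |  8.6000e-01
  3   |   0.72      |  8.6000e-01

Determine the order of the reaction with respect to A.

zeroth order (0)

Step 1: Compare trials - when concentration changes, rate stays constant.
Step 2: rate₂/rate₁ = 8.6000e-01/8.6000e-01 = 1
Step 3: [A]₂/[A]₁ = 0.53/0.19 = 2.789
Step 4: Since rate ratio ≈ (conc ratio)^0, the reaction is zeroth order.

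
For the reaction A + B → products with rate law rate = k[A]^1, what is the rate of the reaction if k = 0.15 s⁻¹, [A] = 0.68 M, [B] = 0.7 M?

0.102 M/s

Step 1: The rate law is rate = k[A]^1
Step 2: Note that the rate does not depend on [B] (zero order in B).
Step 3: rate = 0.15 × (0.68)^1 = 0.102 M/s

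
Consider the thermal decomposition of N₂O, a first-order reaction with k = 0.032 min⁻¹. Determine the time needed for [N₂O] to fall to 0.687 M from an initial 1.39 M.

22.02 min

Step 1: For first-order: t = ln([N₂O]₀/[N₂O])/k
Step 2: t = ln(1.39/0.687)/0.032
Step 3: t = ln(2.023)/0.032
Step 4: t = 0.7047/0.032 = 22.02 min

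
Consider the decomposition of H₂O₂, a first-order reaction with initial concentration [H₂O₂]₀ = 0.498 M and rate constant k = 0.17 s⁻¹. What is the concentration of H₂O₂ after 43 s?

0.0003331 M

Step 1: For a first-order reaction: [H₂O₂] = [H₂O₂]₀ × e^(-kt)
Step 2: [H₂O₂] = 0.498 × e^(-0.17 × 43)
Step 3: [H₂O₂] = 0.498 × e^(-7.31)
Step 4: [H₂O₂] = 0.498 × 0.000668817 = 0.0003331 M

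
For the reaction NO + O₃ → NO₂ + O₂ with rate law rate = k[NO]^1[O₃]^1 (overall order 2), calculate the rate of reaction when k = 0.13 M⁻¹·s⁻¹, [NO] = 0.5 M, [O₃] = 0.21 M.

0.01365 M/s

Step 1: The rate law is rate = k[NO]^1[O₃]^1, overall order = 1+1 = 2
Step 2: Substitute values: rate = 0.13 × (0.5)^1 × (0.21)^1
Step 3: rate = 0.13 × 0.5 × 0.21 = 0.01365 M/s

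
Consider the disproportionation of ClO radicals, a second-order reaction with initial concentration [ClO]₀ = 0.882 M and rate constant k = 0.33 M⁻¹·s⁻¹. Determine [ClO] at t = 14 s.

0.1738 M

Step 1: For a second-order reaction: 1/[ClO] = 1/[ClO]₀ + kt
Step 2: 1/[ClO] = 1/0.882 + 0.33 × 14
Step 3: 1/[ClO] = 1.134 + 4.62 = 5.754
Step 4: [ClO] = 1/5.754 = 0.1738 M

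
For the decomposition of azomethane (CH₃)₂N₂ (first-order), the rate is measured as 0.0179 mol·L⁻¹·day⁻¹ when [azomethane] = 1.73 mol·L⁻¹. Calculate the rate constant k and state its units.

0.01035 day⁻¹

Step 1: rate = k[azomethane]^1, so k = rate / [azomethane]^1.
Step 2: k = 0.0179 / (1.73)^1 = 0.0179 / 1.73.
Step 3: k = 0.01035 day⁻¹.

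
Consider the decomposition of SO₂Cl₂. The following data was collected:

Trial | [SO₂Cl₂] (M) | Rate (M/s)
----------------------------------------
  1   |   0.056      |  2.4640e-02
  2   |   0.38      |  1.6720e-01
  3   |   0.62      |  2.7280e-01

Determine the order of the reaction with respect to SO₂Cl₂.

first order (1)

Step 1: Compare trials to find order n where rate₂/rate₁ = ([SO₂Cl₂]₂/[SO₂Cl₂]₁)^n
Step 2: rate₂/rate₁ = 1.6720e-01/2.4640e-02 = 6.786
Step 3: [SO₂Cl₂]₂/[SO₂Cl₂]₁ = 0.38/0.056 = 6.786
Step 4: n = ln(6.786)/ln(6.786) = 1.00 ≈ 1
Step 5: The reaction is first order in SO₂Cl₂.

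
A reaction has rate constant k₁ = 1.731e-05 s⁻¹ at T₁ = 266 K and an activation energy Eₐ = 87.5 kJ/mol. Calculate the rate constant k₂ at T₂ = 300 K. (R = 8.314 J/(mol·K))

1.534e-03 s⁻¹

Step 1: Use the two-temperature Arrhenius form: ln(k₂/k₁) = -Eₐ/R × (1/T₂ - 1/T₁)
Step 2: Convert Eₐ to J/mol: 87.5 kJ/mol = 87500 J/mol
Step 3: 1/T₂ - 1/T₁ = 1/300 - 1/266 = -4.260652e-04 K⁻¹
Step 4: ln(k₂/k₁) = -87500/8.314 × -4.260652e-04 = 4.48409
Step 5: k₂ = k₁ × exp(4.48409) = 1.731e-05 × 8.85963e+01 = 1.534e-03 s⁻¹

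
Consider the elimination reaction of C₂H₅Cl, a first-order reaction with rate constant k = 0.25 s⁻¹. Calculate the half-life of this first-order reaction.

2.773 s

Step 1: For a first-order reaction, t₁/₂ = ln(2)/k
Step 2: t₁/₂ = ln(2)/0.25
Step 3: t₁/₂ = 0.6931/0.25 = 2.773 s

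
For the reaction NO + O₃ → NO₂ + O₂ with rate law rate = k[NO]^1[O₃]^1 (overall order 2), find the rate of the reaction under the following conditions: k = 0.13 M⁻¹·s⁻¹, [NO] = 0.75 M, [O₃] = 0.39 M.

0.03803 M/s

Step 1: The rate law is rate = k[NO]^1[O₃]^1, overall order = 1+1 = 2
Step 2: Substitute values: rate = 0.13 × (0.75)^1 × (0.39)^1
Step 3: rate = 0.13 × 0.75 × 0.39 = 0.038025 M/s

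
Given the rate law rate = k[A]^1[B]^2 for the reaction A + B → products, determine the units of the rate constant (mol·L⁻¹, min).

(mol·L⁻¹)⁻²·min⁻¹

Step 1: Overall order = 1 + 2 = 3.
Step 2: rate has units mol·L⁻¹·min⁻¹; [A]^1[B]^2 has units (mol·L⁻¹)^3.
Step 3: k = rate/([A]^1[B]^2), so units of k = (mol·L⁻¹)^(1-3)·min⁻¹ = (mol·L⁻¹)⁻²·min⁻¹.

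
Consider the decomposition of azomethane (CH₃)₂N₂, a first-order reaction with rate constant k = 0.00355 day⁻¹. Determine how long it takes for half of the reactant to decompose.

195.3 day

Step 1: For a first-order reaction, t₁/₂ = ln(2)/k
Step 2: t₁/₂ = ln(2)/0.00355
Step 3: t₁/₂ = 0.6931/0.00355 = 195.3 day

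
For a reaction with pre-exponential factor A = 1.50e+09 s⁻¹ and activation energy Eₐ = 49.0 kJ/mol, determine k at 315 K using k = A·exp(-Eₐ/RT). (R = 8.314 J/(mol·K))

1.12e+01 s⁻¹

Step 1: Use the Arrhenius equation: k = A × exp(-Eₐ/RT)
Step 2: Convert Eₐ to J/mol: 49.0 kJ/mol = 49000 J/mol
Step 3: Calculate the exponent: -Eₐ/(RT) = -49000/(8.314 × 315) = -18.71007
Step 4: k = 1.50e+09 × exp(-18.71007)
Step 5: k = 1.50e+09 × 7.48721e-09 = 1.1231e+01 s⁻¹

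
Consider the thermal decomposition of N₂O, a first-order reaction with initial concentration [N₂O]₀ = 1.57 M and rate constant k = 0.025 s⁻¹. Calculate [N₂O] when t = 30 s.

0.7416 M

Step 1: For a first-order reaction: [N₂O] = [N₂O]₀ × e^(-kt)
Step 2: [N₂O] = 1.57 × e^(-0.025 × 30)
Step 3: [N₂O] = 1.57 × e^(-0.75)
Step 4: [N₂O] = 1.57 × 0.472367 = 0.7416 M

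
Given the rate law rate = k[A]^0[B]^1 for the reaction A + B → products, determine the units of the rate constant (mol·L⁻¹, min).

min⁻¹

Step 1: Overall order = 0 + 1 = 1.
Step 2: rate has units mol·L⁻¹·min⁻¹; [A]^0[B]^1 has units (mol·L⁻¹)^1.
Step 3: k = rate/([A]^0[B]^1), so units of k = (mol·L⁻¹)^(1-1)·min⁻¹ = min⁻¹.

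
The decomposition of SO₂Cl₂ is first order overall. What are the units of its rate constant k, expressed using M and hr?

hr⁻¹

Step 1: For overall order n, rate = k × (concentration)^n.
Step 2: Rate has units M·hr⁻¹; concentration term has units M^1.
Step 3: k = rate / (concentration)^n, so units of k = M^(1-1)·hr⁻¹ = hr⁻¹.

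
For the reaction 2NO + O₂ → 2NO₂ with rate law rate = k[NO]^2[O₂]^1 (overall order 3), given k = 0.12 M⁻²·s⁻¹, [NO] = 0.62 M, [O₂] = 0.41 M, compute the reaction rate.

0.01891 M/s

Step 1: The rate law is rate = k[NO]^2[O₂]^1, overall order = 2+1 = 3
Step 2: Substitute values: rate = 0.12 × (0.62)^2 × (0.41)^1
Step 3: rate = 0.12 × 0.3844 × 0.41 = 0.0189125 M/s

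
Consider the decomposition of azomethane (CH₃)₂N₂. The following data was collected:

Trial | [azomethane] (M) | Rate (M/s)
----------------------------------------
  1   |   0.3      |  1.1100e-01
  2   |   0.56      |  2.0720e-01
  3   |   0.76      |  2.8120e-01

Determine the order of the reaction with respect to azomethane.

first order (1)

Step 1: Compare trials to find order n where rate₂/rate₁ = ([azomethane]₂/[azomethane]₁)^n
Step 2: rate₂/rate₁ = 2.0720e-01/1.1100e-01 = 1.867
Step 3: [azomethane]₂/[azomethane]₁ = 0.56/0.3 = 1.867
Step 4: n = ln(1.867)/ln(1.867) = 1.00 ≈ 1
Step 5: The reaction is first order in azomethane.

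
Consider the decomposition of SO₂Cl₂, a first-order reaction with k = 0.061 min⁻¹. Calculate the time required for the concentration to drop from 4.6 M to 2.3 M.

11.36 min

Step 1: For first-order: t = ln([SO₂Cl₂]₀/[SO₂Cl₂])/k
Step 2: t = ln(4.6/2.3)/0.061
Step 3: t = ln(2)/0.061
Step 4: t = 0.6931/0.061 = 11.36 min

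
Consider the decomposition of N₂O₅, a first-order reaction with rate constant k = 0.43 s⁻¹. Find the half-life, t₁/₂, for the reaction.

1.612 s

Step 1: For a first-order reaction, t₁/₂ = ln(2)/k
Step 2: t₁/₂ = ln(2)/0.43
Step 3: t₁/₂ = 0.6931/0.43 = 1.612 s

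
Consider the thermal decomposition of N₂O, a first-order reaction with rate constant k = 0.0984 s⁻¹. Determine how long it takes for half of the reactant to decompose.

7.044 s

Step 1: For a first-order reaction, t₁/₂ = ln(2)/k
Step 2: t₁/₂ = ln(2)/0.0984
Step 3: t₁/₂ = 0.6931/0.0984 = 7.044 s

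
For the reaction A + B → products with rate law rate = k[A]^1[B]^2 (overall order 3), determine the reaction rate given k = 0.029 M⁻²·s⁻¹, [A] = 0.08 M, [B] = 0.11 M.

2.807e-05 M/s

Step 1: The rate law is rate = k[A]^1[B]^2, overall order = 1+2 = 3
Step 2: Substitute values: rate = 0.029 × (0.08)^1 × (0.11)^2
Step 3: rate = 0.029 × 0.08 × 0.0121 = 2.8072e-05 M/s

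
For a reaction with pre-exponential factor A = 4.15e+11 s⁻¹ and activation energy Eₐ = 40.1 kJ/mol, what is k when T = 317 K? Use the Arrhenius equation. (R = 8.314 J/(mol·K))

1.02e+05 s⁻¹

Step 1: Use the Arrhenius equation: k = A × exp(-Eₐ/RT)
Step 2: Convert Eₐ to J/mol: 40.1 kJ/mol = 40100 J/mol
Step 3: Calculate the exponent: -Eₐ/(RT) = -40100/(8.314 × 317) = -15.21511
Step 4: k = 4.15e+11 × exp(-15.21511)
Step 5: k = 4.15e+11 × 2.46696e-07 = 1.0238e+05 s⁻¹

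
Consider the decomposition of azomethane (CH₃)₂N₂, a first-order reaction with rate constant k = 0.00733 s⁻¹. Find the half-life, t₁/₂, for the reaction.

94.56 s

Step 1: For a first-order reaction, t₁/₂ = ln(2)/k
Step 2: t₁/₂ = ln(2)/0.00733
Step 3: t₁/₂ = 0.6931/0.00733 = 94.56 s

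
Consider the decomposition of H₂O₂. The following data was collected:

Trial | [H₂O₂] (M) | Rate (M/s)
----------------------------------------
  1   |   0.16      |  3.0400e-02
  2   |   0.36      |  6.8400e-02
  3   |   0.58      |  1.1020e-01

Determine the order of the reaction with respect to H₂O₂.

first order (1)

Step 1: Compare trials to find order n where rate₂/rate₁ = ([H₂O₂]₂/[H₂O₂]₁)^n
Step 2: rate₂/rate₁ = 6.8400e-02/3.0400e-02 = 2.25
Step 3: [H₂O₂]₂/[H₂O₂]₁ = 0.36/0.16 = 2.25
Step 4: n = ln(2.25)/ln(2.25) = 1.00 ≈ 1
Step 5: The reaction is first order in H₂O₂.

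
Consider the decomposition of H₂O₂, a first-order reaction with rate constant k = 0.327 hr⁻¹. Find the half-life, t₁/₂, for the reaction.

2.12 hr

Step 1: For a first-order reaction, t₁/₂ = ln(2)/k
Step 2: t₁/₂ = ln(2)/0.327
Step 3: t₁/₂ = 0.6931/0.327 = 2.12 hr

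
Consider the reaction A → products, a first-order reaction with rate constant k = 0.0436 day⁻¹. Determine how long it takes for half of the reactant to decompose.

15.9 day

Step 1: For a first-order reaction, t₁/₂ = ln(2)/k
Step 2: t₁/₂ = ln(2)/0.0436
Step 3: t₁/₂ = 0.6931/0.0436 = 15.9 day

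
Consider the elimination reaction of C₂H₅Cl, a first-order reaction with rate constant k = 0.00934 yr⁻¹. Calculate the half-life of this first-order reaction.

74.21 yr

Step 1: For a first-order reaction, t₁/₂ = ln(2)/k
Step 2: t₁/₂ = ln(2)/0.00934
Step 3: t₁/₂ = 0.6931/0.00934 = 74.21 yr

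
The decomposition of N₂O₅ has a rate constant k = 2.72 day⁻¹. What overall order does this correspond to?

first order (1)

Step 1: The units of k for an nth-order reaction are (concentration)^(1-n)·(time)⁻¹.
Step 2: Here k has units day⁻¹, so the concentration exponent is 0.
Step 3: 1 - n = 0 ⇒ n = 1. The reaction is first order.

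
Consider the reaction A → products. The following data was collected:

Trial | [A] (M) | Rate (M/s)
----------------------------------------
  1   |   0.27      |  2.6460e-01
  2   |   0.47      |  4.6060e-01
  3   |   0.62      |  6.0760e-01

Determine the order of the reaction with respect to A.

first order (1)

Step 1: Compare trials to find order n where rate₂/rate₁ = ([A]₂/[A]₁)^n
Step 2: rate₂/rate₁ = 4.6060e-01/2.6460e-01 = 1.741
Step 3: [A]₂/[A]₁ = 0.47/0.27 = 1.741
Step 4: n = ln(1.741)/ln(1.741) = 1.00 ≈ 1
Step 5: The reaction is first order in A.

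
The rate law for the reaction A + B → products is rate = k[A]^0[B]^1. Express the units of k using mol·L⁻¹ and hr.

hr⁻¹

Step 1: Overall order = 0 + 1 = 1.
Step 2: rate has units mol·L⁻¹·hr⁻¹; [A]^0[B]^1 has units (mol·L⁻¹)^1.
Step 3: k = rate/([A]^0[B]^1), so units of k = (mol·L⁻¹)^(1-1)·hr⁻¹ = hr⁻¹.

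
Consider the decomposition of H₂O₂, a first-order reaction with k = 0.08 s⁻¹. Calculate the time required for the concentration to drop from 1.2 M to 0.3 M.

17.33 s

Step 1: For first-order: t = ln([H₂O₂]₀/[H₂O₂])/k
Step 2: t = ln(1.2/0.3)/0.08
Step 3: t = ln(4)/0.08
Step 4: t = 1.386/0.08 = 17.33 s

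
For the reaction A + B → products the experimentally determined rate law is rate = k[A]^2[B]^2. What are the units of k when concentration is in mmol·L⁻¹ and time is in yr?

(mmol·L⁻¹)⁻³·yr⁻¹

Step 1: Overall order = 2 + 2 = 4.
Step 2: rate has units mmol·L⁻¹·yr⁻¹; [A]^2[B]^2 has units (mmol·L⁻¹)^4.
Step 3: k = rate/([A]^2[B]^2), so units of k = (mmol·L⁻¹)^(1-4)·yr⁻¹ = (mmol·L⁻¹)⁻³·yr⁻¹.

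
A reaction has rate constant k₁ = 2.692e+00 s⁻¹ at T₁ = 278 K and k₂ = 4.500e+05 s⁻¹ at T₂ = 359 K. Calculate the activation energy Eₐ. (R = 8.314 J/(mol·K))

123.2 kJ/mol

Step 1: Use the two-temperature Arrhenius form: ln(k₂/k₁) = -Eₐ/R × (1/T₂ - 1/T₁)
Step 2: ln(k₂/k₁) = ln(4.500e+05/2.692e+00) = ln(167162) = 12.0267
Step 3: 1/T₂ - 1/T₁ = 1/359 - 1/278 = -8.116070e-04 K⁻¹
Step 4: Eₐ = -R × ln(k₂/k₁) / (1/T₂ - 1/T₁) = -8.314 × 12.0267 / -8.116070e-04
Step 5: Eₐ = 1.2320e+05 J/mol = 123.2 kJ/mol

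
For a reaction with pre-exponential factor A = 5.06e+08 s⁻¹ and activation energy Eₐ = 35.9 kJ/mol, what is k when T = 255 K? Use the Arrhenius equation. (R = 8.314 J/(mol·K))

2.24e+01 s⁻¹

Step 1: Use the Arrhenius equation: k = A × exp(-Eₐ/RT)
Step 2: Convert Eₐ to J/mol: 35.9 kJ/mol = 35900 J/mol
Step 3: Calculate the exponent: -Eₐ/(RT) = -35900/(8.314 × 255) = -16.93340
Step 4: k = 5.06e+08 × exp(-16.93340)
Step 5: k = 5.06e+08 × 4.42505e-08 = 2.2391e+01 s⁻¹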